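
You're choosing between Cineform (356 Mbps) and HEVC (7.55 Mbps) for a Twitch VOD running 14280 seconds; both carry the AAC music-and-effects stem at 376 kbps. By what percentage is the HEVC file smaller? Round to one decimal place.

97.8%

Audio: 376 kbps = 0.376 Mbps.
Cineform: 356.376 Mbps × 14280 s = 5089049.3 Mb = 592.443 GiB.
HEVC: 7.926 Mbps × 14280 s = 113183.3 Mb = 13.176 GiB.
Reduction: (1 − 13.176/592.443) × 100 = 97.78%.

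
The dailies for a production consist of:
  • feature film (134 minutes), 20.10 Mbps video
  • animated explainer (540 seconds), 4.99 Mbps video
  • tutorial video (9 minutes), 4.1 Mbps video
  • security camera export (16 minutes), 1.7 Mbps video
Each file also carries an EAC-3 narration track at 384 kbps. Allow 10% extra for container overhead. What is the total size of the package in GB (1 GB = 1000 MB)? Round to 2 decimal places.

23.65 GB

Audio: 384 kbps = 0.384 Mbps.
feature film: 20.484 Mbps × 8040 s × 1.10 = 181160.5 Mb
animated explainer: 5.374 Mbps × 540 s × 1.10 = 3192.2 Mb
tutorial video: 4.484 Mbps × 540 s × 1.10 = 2663.5 Mb
security camera export: 2.084 Mbps × 960 s × 1.10 = 2200.7 Mb
Total: 189216.9 Mb = 23652.1 MB.
= 23.65 GB.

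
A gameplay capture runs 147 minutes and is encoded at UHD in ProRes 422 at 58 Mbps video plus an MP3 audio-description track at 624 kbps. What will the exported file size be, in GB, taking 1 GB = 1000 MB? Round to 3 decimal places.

147 min = 8820 s
Audio: 624 kbps = 0.624 Mbps.
Total bitrate: 58 + 0.624 = 58.624 Mbps.
Stream data: 58.624 Mbps × 8820 s = 517063.7 Mb.
517,064 Mb ÷ 8 = 64,633 MB → 64.63 GB.

64.633 GB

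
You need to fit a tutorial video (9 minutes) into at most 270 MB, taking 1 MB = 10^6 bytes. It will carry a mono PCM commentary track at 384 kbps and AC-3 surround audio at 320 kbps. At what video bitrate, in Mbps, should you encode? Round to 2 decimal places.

Budget: 270 MB = 2160.0 Mb.
9 min = 540 s
Total bitrate budget: 2160.0 Mb / 540 s = 4.000 Mbps.
Audio total: 384 + 320 = 704 kbps = 0.704 Mbps.
Video: 4.000 − 0.704 = 3.296 Mbps.

3.30 Mbps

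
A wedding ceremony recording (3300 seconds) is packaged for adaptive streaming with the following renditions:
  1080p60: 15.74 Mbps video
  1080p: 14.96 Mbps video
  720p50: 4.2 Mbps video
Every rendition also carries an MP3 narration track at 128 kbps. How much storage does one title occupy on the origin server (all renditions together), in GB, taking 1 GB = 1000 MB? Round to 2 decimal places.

Audio: 128 kbps = 0.128 Mbps.
Sum of rendition bitrates: (15.74+0.128) + (14.96+0.128) + (4.2+0.128) = 35.284 Mbps.
× 3300 s = 116,437 Mb = 14,555 MB = 14.55 GB.

14.55 GB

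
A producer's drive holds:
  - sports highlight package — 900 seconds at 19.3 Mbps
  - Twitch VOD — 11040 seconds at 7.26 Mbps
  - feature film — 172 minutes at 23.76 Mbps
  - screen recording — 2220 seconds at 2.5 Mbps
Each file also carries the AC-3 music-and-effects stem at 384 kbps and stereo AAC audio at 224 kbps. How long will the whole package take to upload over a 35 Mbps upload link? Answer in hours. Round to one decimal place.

2.9 hours

Audio total: 384 + 224 = 608 kbps = 0.608 Mbps.
sports highlight package: 19.908 Mbps × 900 s = 17917.2 Mb
Twitch VOD: 7.868 Mbps × 11040 s = 86862.7 Mb
feature film: 24.368 Mbps × 10320 s = 251477.8 Mb
screen recording: 3.108 Mbps × 2220 s = 6899.8 Mb
Total: 363157.4 Mb = 45394.7 MB.
At 35 Mbps: 363157.4 / 35 = 10376 s ≈ 2.88 hours.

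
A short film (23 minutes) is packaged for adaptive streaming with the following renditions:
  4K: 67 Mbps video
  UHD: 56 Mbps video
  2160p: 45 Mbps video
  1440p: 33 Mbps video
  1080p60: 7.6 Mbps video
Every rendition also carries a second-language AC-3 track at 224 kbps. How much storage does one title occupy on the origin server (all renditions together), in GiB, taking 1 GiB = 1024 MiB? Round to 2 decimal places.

33.69 GiB

23 min = 1380 s
Audio: 224 kbps = 0.224 Mbps.
Sum of rendition bitrates: (67+0.224) + (56+0.224) + (45+0.224) + (33+0.224) + (7.6+0.224) = 209.720 Mbps.
× 1380 s = 289,414 Mb = 36,177 MB = 33.69 GiB.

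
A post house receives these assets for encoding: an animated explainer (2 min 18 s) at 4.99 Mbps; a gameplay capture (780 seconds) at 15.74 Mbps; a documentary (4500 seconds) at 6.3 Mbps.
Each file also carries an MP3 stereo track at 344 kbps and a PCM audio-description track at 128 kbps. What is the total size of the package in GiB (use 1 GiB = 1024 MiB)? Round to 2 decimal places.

Audio total: 344 + 128 = 472 kbps = 0.472 Mbps.
animated explainer: 5.462 Mbps × 138 s = 753.8 Mb
gameplay capture: 16.212 Mbps × 780 s = 12645.4 Mb
documentary: 6.772 Mbps × 4500 s = 30474.0 Mb
Total: 43873.1 Mb = 5484.1 MB.
= 5.108 GiB.

5.11 GiB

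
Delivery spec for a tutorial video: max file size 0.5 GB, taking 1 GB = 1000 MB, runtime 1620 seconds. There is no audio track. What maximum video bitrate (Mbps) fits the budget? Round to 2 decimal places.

2.47 Mbps

Budget: 0.5 GB = 4000.0 Mb.
Total bitrate budget: 4000.0 Mb / 1620 s = 2.469 Mbps.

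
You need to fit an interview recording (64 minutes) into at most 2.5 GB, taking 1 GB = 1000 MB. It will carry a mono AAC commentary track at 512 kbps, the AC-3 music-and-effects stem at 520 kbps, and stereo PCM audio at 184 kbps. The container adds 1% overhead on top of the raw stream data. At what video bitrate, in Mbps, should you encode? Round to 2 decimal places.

Budget: 2.5 GB = 20000.0 Mb.
Stream payload after overhead: 20000.0 / 1.01 = 19802.0 Mb.
64 min = 3840 s
Total bitrate budget: 19802.0 Mb / 3840 s = 5.157 Mbps.
Audio total: 512 + 520 + 184 = 1216 kbps = 1.216 Mbps.
Video: 5.157 − 1.216 = 3.941 Mbps.

3.94 Mbps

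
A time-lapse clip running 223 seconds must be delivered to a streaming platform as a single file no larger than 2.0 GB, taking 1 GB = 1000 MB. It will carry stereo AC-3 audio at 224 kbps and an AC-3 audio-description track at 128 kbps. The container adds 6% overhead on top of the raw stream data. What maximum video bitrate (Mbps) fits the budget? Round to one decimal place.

67.3 Mbps

Budget: 2.0 GB = 16000.0 Mb.
Stream payload after overhead: 16000.0 / 1.06 = 15094.3 Mb.
Total bitrate budget: 15094.3 Mb / 223 s = 67.688 Mbps.
Audio total: 224 + 128 = 352 kbps = 0.352 Mbps.
Video: 67.688 − 0.352 = 67.336 Mbps.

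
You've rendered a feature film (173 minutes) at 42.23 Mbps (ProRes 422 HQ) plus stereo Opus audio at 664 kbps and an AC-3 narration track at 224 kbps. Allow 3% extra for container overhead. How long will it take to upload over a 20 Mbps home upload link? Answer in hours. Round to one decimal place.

6.4 hours

173 min = 10380 s
Audio total: 664 + 224 = 888 kbps = 0.888 Mbps.
Total bitrate: 43.118 Mbps.
File: 43.118 Mbps × 10380 s = 447564.8 Mb.
With 3% container overhead: ×1.03. → 460991.8 Mb.
At 20 Mbps: 460991.8 / 20 = 23049.6 s ≈ 6.4 hours.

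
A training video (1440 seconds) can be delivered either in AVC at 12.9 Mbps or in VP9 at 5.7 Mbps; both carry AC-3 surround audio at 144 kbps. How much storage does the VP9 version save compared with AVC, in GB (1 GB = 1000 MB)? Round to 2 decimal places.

1.30 GB

Audio: 144 kbps = 0.144 Mbps.
AVC: 13.044 Mbps × 1440 s = 18783.4 Mb = 2.348 GB.
VP9: 5.844 Mbps × 1440 s = 8415.4 Mb = 1.052 GB.
Saving: 2.348 − 1.052 = 1.296 GB.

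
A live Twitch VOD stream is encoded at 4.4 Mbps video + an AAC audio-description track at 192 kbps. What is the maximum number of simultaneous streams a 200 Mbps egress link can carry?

Audio: 192 kbps = 0.192 Mbps.
Per-viewer media rate: 4.592 Mbps.
200 Mbps = 200.0 Mbps; 200.0 / 4.592 = 43.55 → 43 viewers.

43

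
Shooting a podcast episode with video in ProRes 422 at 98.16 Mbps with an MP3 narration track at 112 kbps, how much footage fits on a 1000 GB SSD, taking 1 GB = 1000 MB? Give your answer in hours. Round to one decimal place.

22.6 hours

Audio: 112 kbps = 0.112 Mbps.
Total bitrate: 98.16 + 0.112 = 98.272 Mbps.
Capacity: 1000 GB = 8,000,000 Mb.
Recording time: 8,000,000 / 98.272 = 81,407 s ≈ 22.6 hours.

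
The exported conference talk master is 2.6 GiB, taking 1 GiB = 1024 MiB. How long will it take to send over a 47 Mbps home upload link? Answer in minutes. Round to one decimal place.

7.9 minutes

File: 2.6 GiB = 22333.8 Mb.
At 47 Mbps: 22333.8 / 47 = 475.2 s ≈ 7.92 minutes.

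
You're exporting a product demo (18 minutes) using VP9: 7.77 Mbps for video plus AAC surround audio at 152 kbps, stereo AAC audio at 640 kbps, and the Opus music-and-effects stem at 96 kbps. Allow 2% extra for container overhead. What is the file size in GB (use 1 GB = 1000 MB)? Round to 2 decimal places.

18 min = 1080 s
Audio total: 152 + 640 + 96 = 888 kbps = 0.888 Mbps.
Total bitrate: 7.77 + 0.888 = 8.658 Mbps.
Stream data: 8.658 Mbps × 1080 s = 9350.6 Mb.
With 2% container overhead: ×1.02.
9,538 Mb ÷ 8 = 1,192 MB → 1.192 GB.

1.19 GB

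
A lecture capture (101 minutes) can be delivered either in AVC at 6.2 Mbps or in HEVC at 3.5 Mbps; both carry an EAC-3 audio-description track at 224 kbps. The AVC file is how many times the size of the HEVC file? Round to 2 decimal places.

1.73

101 min = 6060 s
Audio: 224 kbps = 0.224 Mbps.
AVC: 6.424 Mbps × 6060 s = 38929.4 Mb = 4.532 GiB.
HEVC: 3.724 Mbps × 6060 s = 22567.4 Mb = 2.627 GiB.
Ratio: 4.532 / 2.627 = 1.725.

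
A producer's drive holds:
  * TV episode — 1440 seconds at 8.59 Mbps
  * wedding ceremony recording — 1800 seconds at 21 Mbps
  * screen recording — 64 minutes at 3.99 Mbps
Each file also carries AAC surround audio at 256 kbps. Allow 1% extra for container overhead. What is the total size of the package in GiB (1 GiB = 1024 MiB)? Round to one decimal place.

Audio: 256 kbps = 0.256 Mbps.
TV episode: 8.846 Mbps × 1440 s × 1.01 = 12865.6 Mb
wedding ceremony recording: 21.256 Mbps × 1800 s × 1.01 = 38643.4 Mb
screen recording: 4.246 Mbps × 3840 s × 1.01 = 16467.7 Mb
Total: 67976.7 Mb = 8497.1 MB.
= 7.914 GiB.

7.9 GiB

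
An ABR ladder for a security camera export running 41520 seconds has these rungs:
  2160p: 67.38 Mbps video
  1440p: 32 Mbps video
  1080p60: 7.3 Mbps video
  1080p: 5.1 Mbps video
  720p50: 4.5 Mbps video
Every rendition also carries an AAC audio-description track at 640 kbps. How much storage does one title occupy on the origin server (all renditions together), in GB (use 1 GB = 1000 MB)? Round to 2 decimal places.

620.10 GB

Audio: 640 kbps = 0.640 Mbps.
Sum of rendition bitrates: (67.38+0.640) + (32+0.640) + (7.3+0.640) + (5.1+0.640) + (4.5+0.640) = 119.480 Mbps.
× 41520 s = 4,960,810 Mb = 620,101 MB = 620.1 GB.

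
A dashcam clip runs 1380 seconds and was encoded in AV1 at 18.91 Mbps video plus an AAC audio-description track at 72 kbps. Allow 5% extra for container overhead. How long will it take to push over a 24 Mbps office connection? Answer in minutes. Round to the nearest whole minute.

Audio: 72 kbps = 0.072 Mbps.
Total bitrate: 18.982 Mbps.
File: 18.982 Mbps × 1380 s = 26195.2 Mb.
With 5% container overhead: ×1.05. → 27504.9 Mb.
At 24 Mbps: 27504.9 / 24 = 1146.0 s ≈ 19.1 minutes.

19 minutes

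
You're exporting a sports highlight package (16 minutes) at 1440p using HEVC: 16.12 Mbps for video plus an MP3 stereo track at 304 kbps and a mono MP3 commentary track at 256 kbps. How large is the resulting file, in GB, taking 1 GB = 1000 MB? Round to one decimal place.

2.0 GB

16 min = 960 s
Audio total: 304 + 256 = 560 kbps = 0.560 Mbps.
Total bitrate: 16.12 + 0.560 = 16.680 Mbps.
Stream data: 16.680 Mbps × 960 s = 16012.8 Mb.
16,013 Mb ÷ 8 = 2,002 MB → 2.002 GB.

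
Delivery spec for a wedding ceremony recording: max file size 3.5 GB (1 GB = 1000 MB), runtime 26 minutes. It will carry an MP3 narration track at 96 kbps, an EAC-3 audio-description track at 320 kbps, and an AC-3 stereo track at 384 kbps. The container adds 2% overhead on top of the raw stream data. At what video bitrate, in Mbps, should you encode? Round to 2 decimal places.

16.80 Mbps

Budget: 3.5 GB = 28000.0 Mb.
Stream payload after overhead: 28000.0 / 1.02 = 27451.0 Mb.
26 min = 1560 s
Total bitrate budget: 27451.0 Mb / 1560 s = 17.597 Mbps.
Audio total: 96 + 320 + 384 = 800 kbps = 0.800 Mbps.
Video: 17.597 − 0.800 = 16.797 Mbps.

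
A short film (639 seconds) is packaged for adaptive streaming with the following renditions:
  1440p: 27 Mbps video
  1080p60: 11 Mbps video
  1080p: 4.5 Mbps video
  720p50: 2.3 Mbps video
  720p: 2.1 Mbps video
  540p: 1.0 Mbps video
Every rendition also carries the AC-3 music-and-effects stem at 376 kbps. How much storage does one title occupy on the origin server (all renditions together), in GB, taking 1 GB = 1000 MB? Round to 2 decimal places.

Audio: 376 kbps = 0.376 Mbps.
Sum of rendition bitrates: (27+0.376) + (11+0.376) + (4.5+0.376) + (2.3+0.376) + (2.1+0.376) + (1.0+0.376) = 50.156 Mbps.
× 639 s = 32,050 Mb = 4,006 MB = 4.006 GB.

4.01 GB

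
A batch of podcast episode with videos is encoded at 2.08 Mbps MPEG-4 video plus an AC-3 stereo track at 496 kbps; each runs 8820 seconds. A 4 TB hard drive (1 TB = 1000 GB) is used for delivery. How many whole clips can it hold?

1408

Audio: 496 kbps = 0.496 Mbps.
Total bitrate: 2.576 Mbps.
Per item: 2.576 Mbps × 8820 s = 22,720 Mb = 2,840 MB.
Capacity: 4 TB = 32,000,000 Mb; 1408.43 items → 1408 complete.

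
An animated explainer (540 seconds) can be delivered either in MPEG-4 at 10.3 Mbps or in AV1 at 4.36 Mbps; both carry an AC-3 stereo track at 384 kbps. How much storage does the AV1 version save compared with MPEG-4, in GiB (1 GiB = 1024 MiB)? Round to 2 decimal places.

Audio: 384 kbps = 0.384 Mbps.
MPEG-4: 10.684 Mbps × 540 s = 5769.4 Mb = 0.672 GiB.
AV1: 4.744 Mbps × 540 s = 2561.8 Mb = 0.298 GiB.
Saving: 0.672 − 0.298 = 0.373 GiB.

0.37 GiB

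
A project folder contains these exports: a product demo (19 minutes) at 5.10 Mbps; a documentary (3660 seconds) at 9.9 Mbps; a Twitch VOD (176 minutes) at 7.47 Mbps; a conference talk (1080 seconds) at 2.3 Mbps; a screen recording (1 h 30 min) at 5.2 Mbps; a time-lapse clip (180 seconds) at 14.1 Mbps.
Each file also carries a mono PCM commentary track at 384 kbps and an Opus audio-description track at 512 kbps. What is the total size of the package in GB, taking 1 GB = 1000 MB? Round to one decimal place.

21.7 GB

Audio total: 384 + 512 = 896 kbps = 0.896 Mbps.
product demo: 5.996 Mbps × 1140 s = 6835.4 Mb
documentary: 10.796 Mbps × 3660 s = 39513.4 Mb
Twitch VOD: 8.366 Mbps × 10560 s = 88345.0 Mb
conference talk: 3.196 Mbps × 1080 s = 3451.7 Mb
screen recording: 6.096 Mbps × 5400 s = 32918.4 Mb
time-lapse clip: 14.996 Mbps × 180 s = 2699.3 Mb
Total: 173763.1 Mb = 21720.4 MB.
= 21.72 GB.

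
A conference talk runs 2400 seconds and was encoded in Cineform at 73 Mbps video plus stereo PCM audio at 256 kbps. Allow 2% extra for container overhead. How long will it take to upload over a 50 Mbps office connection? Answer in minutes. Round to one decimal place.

59.8 minutes

Audio: 256 kbps = 0.256 Mbps.
Total bitrate: 73.256 Mbps.
File: 73.256 Mbps × 2400 s = 175814.4 Mb.
With 2% container overhead: ×1.02. → 179330.7 Mb.
At 50 Mbps: 179330.7 / 50 = 3586.6 s ≈ 59.8 minutes.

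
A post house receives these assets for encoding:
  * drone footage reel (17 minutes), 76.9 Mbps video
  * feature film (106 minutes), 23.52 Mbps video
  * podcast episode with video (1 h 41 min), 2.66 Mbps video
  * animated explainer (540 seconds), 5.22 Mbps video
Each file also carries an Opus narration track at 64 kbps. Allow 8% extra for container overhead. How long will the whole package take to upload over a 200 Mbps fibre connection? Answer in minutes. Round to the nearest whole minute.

22 minutes

Audio: 64 kbps = 0.064 Mbps.
drone footage reel: 76.964 Mbps × 1020 s × 1.08 = 84783.5 Mb
feature film: 23.584 Mbps × 6360 s × 1.08 = 161993.8 Mb
podcast episode with video: 2.724 Mbps × 6060 s × 1.08 = 17828.0 Mb
animated explainer: 5.284 Mbps × 540 s × 1.08 = 3081.6 Mb
Total: 267687.0 Mb = 33460.9 MB.
At 200 Mbps: 267687.0 / 200 = 1338 s ≈ 22.3 minutes.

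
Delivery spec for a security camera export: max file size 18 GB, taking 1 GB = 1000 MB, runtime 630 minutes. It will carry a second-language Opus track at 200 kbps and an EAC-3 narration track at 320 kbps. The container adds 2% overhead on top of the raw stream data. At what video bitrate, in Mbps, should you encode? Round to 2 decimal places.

Budget: 18 GB = 144000.0 Mb.
Stream payload after overhead: 144000.0 / 1.02 = 141176.5 Mb.
630 min = 37800 s
Total bitrate budget: 141176.5 Mb / 37800 s = 3.735 Mbps.
Audio total: 200 + 320 = 520 kbps = 0.520 Mbps.
Video: 3.735 − 0.520 = 3.215 Mbps.

3.21 Mbps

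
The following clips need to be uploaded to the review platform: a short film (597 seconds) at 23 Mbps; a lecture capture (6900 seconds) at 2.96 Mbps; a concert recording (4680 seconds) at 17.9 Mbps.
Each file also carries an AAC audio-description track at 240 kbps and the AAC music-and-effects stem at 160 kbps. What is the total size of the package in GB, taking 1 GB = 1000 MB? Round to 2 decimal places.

15.35 GB

Audio total: 240 + 160 = 400 kbps = 0.400 Mbps.
short film: 23.400 Mbps × 597 s = 13969.8 Mb
lecture capture: 3.360 Mbps × 6900 s = 23184.0 Mb
concert recording: 18.300 Mbps × 4680 s = 85644.0 Mb
Total: 122797.8 Mb = 15349.7 MB.
= 15.35 GB.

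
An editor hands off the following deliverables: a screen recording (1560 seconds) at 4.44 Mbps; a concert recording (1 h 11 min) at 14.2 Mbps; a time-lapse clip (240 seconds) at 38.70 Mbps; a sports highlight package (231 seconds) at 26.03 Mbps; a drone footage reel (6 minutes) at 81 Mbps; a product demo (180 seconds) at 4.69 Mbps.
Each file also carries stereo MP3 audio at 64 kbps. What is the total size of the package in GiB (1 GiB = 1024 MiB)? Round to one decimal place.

13.2 GiB

Audio: 64 kbps = 0.064 Mbps.
screen recording: 4.504 Mbps × 1560 s = 7026.2 Mb
concert recording: 14.264 Mbps × 4260 s = 60764.6 Mb
time-lapse clip: 38.764 Mbps × 240 s = 9303.4 Mb
sports highlight package: 26.094 Mbps × 231 s = 6027.7 Mb
drone footage reel: 81.064 Mbps × 360 s = 29183.0 Mb
product demo: 4.754 Mbps × 180 s = 855.7 Mb
Total: 113160.7 Mb = 14145.1 MB.
= 13.17 GiB.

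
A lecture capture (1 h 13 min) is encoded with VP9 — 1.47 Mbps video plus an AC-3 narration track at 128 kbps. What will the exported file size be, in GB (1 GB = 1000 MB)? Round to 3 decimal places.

1 h 13 min = 73 min = 4380 s
Audio: 128 kbps = 0.128 Mbps.
Total bitrate: 1.47 + 0.128 = 1.598 Mbps.
Stream data: 1.598 Mbps × 4380 s = 6999.2 Mb.
6,999 Mb ÷ 8 = 874.9 MB → 0.8749 GB.

0.875 GB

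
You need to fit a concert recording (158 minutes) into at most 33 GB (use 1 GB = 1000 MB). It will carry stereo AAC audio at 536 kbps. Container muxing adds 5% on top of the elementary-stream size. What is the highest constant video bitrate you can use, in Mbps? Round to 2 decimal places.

25.99 Mbps

Budget: 33 GB = 264000.0 Mb.
Stream payload after overhead: 264000.0 / 1.05 = 251428.6 Mb.
158 min = 9480 s
Total bitrate budget: 251428.6 Mb / 9480 s = 26.522 Mbps.
Audio: 536 kbps = 0.536 Mbps.
Video: 26.522 − 0.536 = 25.986 Mbps.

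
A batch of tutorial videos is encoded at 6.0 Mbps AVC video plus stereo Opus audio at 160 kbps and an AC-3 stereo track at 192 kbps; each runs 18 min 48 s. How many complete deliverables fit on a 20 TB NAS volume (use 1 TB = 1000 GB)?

18 min 48 s = 1128 s
Audio total: 160 + 192 = 352 kbps = 0.352 Mbps.
Total bitrate: 6.352 Mbps.
Per item: 6.352 Mbps × 1128 s = 7,165 Mb = 895.6 MB.
Capacity: 20 TB = 160,000,000 Mb; 22330.60 items → 22330 complete.

22330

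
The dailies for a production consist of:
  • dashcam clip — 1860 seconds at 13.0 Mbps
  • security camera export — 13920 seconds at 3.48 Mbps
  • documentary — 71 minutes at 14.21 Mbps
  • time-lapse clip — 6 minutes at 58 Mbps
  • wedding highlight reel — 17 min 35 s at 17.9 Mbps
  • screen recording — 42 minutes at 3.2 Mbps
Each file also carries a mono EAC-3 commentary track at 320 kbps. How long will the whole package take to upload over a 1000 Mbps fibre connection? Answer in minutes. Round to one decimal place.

Audio: 320 kbps = 0.320 Mbps.
dashcam clip: 13.320 Mbps × 1860 s = 24775.2 Mb
security camera export: 3.800 Mbps × 13920 s = 52896.0 Mb
documentary: 14.530 Mbps × 4260 s = 61897.8 Mb
time-lapse clip: 58.320 Mbps × 360 s = 20995.2 Mb
wedding highlight reel: 18.220 Mbps × 1055 s = 19222.1 Mb
screen recording: 3.520 Mbps × 2520 s = 8870.4 Mb
Total: 188656.7 Mb = 23582.1 MB.
At 1000 Mbps: 188656.7 / 1000 = 189 s ≈ 3.14 minutes.

3.1 minutes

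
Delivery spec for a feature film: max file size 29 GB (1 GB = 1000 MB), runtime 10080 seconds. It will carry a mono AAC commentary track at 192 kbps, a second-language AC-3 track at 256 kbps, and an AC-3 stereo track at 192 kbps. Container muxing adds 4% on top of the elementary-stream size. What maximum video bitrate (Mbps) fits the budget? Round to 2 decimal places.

21.49 Mbps

Budget: 29 GB = 232000.0 Mb.
Stream payload after overhead: 232000.0 / 1.04 = 223076.9 Mb.
Total bitrate budget: 223076.9 Mb / 10080 s = 22.131 Mbps.
Audio total: 192 + 256 + 192 = 640 kbps = 0.640 Mbps.
Video: 22.131 − 0.640 = 21.491 Mbps.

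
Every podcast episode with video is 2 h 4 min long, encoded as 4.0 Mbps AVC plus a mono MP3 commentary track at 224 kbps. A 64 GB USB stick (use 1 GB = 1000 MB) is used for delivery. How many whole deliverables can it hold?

16

2 h 4 min = 124 min = 7440 s
Audio: 224 kbps = 0.224 Mbps.
Total bitrate: 4.224 Mbps.
Per item: 4.224 Mbps × 7440 s = 31,427 Mb = 3,928 MB.
Capacity: 64 GB = 512,000 Mb; 16.29 items → 16 complete.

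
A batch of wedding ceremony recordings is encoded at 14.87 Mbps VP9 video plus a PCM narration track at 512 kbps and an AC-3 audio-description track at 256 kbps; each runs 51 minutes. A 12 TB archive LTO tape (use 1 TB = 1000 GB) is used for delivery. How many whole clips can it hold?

2006

51 min = 3060 s
Audio total: 512 + 256 = 768 kbps = 0.768 Mbps.
Total bitrate: 15.638 Mbps.
Per item: 15.638 Mbps × 3060 s = 47,852 Mb = 5,982 MB.
Capacity: 12 TB = 96,000,000 Mb; 2006.17 items → 2006 complete.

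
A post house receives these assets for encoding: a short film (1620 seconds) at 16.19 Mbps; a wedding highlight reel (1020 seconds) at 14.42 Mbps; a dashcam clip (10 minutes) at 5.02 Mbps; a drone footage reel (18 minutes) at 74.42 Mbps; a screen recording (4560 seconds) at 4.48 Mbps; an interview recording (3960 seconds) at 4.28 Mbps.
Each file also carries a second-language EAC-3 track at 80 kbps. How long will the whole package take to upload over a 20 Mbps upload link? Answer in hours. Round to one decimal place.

2.3 hours

Audio: 80 kbps = 0.080 Mbps.
short film: 16.270 Mbps × 1620 s = 26357.4 Mb
wedding highlight reel: 14.500 Mbps × 1020 s = 14790.0 Mb
dashcam clip: 5.100 Mbps × 600 s = 3060.0 Mb
drone footage reel: 74.500 Mbps × 1080 s = 80460.0 Mb
screen recording: 4.560 Mbps × 4560 s = 20793.6 Mb
interview recording: 4.360 Mbps × 3960 s = 17265.6 Mb
Total: 162726.6 Mb = 20340.8 MB.
At 20 Mbps: 162726.6 / 20 = 8136 s ≈ 2.26 hours.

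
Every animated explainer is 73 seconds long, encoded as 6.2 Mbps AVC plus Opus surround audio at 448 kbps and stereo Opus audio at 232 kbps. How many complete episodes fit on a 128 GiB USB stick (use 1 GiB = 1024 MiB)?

2189

Audio total: 448 + 232 = 680 kbps = 0.680 Mbps.
Total bitrate: 6.880 Mbps.
Per item: 6.880 Mbps × 73 s = 502.2 Mb = 62.78 MB.
Capacity: 128 GiB = 1,099,512 Mb; 2189.22 items → 2189 complete.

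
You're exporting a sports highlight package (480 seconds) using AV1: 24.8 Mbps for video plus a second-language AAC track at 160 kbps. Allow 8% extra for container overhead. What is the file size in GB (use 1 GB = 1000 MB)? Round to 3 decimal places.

Audio: 160 kbps = 0.160 Mbps.
Total bitrate: 24.8 + 0.160 = 24.960 Mbps.
Stream data: 24.960 Mbps × 480 s = 11980.8 Mb.
With 8% container overhead: ×1.08.
12,939 Mb ÷ 8 = 1,617 MB → 1.617 GB.

1.617 GB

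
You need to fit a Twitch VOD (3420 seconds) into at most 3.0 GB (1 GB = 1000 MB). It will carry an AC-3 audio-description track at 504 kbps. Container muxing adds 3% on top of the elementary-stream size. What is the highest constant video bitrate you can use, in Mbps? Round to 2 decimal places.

Budget: 3.0 GB = 24000.0 Mb.
Stream payload after overhead: 24000.0 / 1.03 = 23301.0 Mb.
Total bitrate budget: 23301.0 Mb / 3420 s = 6.813 Mbps.
Audio: 504 kbps = 0.504 Mbps.
Video: 6.813 − 0.504 = 6.309 Mbps.

6.31 Mbps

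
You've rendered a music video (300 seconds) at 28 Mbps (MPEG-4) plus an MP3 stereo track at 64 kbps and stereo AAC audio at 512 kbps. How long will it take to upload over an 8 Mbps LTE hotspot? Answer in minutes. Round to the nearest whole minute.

18 minutes

Audio total: 64 + 512 = 576 kbps = 0.576 Mbps.
Total bitrate: 28.576 Mbps.
File: 28.576 Mbps × 300 s = 8572.8 Mb.
At 8 Mbps: 8572.8 / 8 = 1071.6 s ≈ 17.9 minutes.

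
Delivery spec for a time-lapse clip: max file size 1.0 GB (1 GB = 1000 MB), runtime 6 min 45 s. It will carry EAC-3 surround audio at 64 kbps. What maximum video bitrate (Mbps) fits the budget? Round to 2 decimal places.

19.69 Mbps

Budget: 1.0 GB = 8000.0 Mb.
6 min 45 s = 405 s
Total bitrate budget: 8000.0 Mb / 405 s = 19.753 Mbps.
Audio: 64 kbps = 0.064 Mbps.
Video: 19.753 − 0.064 = 19.689 Mbps.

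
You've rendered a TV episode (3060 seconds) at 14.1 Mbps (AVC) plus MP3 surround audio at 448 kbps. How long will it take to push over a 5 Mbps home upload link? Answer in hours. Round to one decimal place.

Audio: 448 kbps = 0.448 Mbps.
Total bitrate: 14.548 Mbps.
File: 14.548 Mbps × 3060 s = 44516.9 Mb.
At 5 Mbps: 44516.9 / 5 = 8903.4 s ≈ 2.47 hours.

2.5 hours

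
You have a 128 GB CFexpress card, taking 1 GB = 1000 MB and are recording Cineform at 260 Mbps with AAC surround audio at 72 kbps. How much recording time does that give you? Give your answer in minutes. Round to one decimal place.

65.6 minutes

Audio: 72 kbps = 0.072 Mbps.
Total bitrate: 260 + 0.072 = 260.072 Mbps.
Capacity: 128 GB = 1,024,000 Mb.
Recording time: 1,024,000 / 260.072 = 3,937 s ≈ 65.6 minutes.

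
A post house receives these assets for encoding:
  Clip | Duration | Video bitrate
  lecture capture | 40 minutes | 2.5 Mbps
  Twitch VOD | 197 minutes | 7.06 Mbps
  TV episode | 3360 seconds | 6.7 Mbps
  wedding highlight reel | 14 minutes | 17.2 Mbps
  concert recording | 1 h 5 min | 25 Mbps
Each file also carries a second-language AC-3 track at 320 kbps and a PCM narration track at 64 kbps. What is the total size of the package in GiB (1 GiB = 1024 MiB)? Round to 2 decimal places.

Audio total: 320 + 64 = 384 kbps = 0.384 Mbps.
lecture capture: 2.884 Mbps × 2400 s = 6921.6 Mb
Twitch VOD: 7.444 Mbps × 11820 s = 87988.1 Mb
TV episode: 7.084 Mbps × 3360 s = 23802.2 Mb
wedding highlight reel: 17.584 Mbps × 840 s = 14770.6 Mb
concert recording: 25.384 Mbps × 3900 s = 98997.6 Mb
Total: 232480.1 Mb = 29060.0 MB.
= 27.06 GiB.

27.06 GiB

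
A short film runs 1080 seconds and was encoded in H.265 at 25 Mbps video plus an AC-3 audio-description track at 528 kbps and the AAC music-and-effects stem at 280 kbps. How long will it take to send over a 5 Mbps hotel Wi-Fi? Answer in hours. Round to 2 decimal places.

Audio total: 528 + 280 = 808 kbps = 0.808 Mbps.
Total bitrate: 25.808 Mbps.
File: 25.808 Mbps × 1080 s = 27872.6 Mb.
At 5 Mbps: 27872.6 / 5 = 5574.5 s ≈ 1.55 hours.

1.55 hours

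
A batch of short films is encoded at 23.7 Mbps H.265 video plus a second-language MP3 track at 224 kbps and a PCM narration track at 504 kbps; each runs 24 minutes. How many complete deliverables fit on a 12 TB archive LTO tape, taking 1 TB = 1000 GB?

2729

24 min = 1440 s
Audio total: 224 + 504 = 728 kbps = 0.728 Mbps.
Total bitrate: 24.428 Mbps.
Per item: 24.428 Mbps × 1440 s = 35,176 Mb = 4,397 MB.
Capacity: 12 TB = 96,000,000 Mb; 2729.11 items → 2729 complete.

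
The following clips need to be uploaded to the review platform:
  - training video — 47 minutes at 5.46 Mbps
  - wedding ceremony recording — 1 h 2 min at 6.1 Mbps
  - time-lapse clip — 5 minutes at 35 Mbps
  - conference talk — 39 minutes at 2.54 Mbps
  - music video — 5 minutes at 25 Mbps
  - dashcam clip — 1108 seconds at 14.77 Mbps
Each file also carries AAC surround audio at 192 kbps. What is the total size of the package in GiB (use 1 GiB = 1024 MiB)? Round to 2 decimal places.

9.36 GiB

Audio: 192 kbps = 0.192 Mbps.
training video: 5.652 Mbps × 2820 s = 15938.6 Mb
wedding ceremony recording: 6.292 Mbps × 3720 s = 23406.2 Mb
time-lapse clip: 35.192 Mbps × 300 s = 10557.6 Mb
conference talk: 2.732 Mbps × 2340 s = 6392.9 Mb
music video: 25.192 Mbps × 300 s = 7557.6 Mb
dashcam clip: 14.962 Mbps × 1108 s = 16577.9 Mb
Total: 80430.9 Mb = 10053.9 MB.
= 9.363 GiB.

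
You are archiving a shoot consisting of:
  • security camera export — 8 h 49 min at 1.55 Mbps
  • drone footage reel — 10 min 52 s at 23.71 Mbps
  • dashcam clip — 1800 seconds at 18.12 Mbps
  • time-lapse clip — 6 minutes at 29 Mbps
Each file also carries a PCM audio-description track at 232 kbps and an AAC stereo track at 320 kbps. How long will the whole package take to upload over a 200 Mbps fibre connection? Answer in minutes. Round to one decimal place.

10.6 minutes

Audio total: 232 + 320 = 552 kbps = 0.552 Mbps.
security camera export: 2.102 Mbps × 31740 s = 66717.5 Mb
drone footage reel: 24.262 Mbps × 652 s = 15818.8 Mb
dashcam clip: 18.672 Mbps × 1800 s = 33609.6 Mb
time-lapse clip: 29.552 Mbps × 360 s = 10638.7 Mb
Total: 126784.6 Mb = 15848.1 MB.
At 200 Mbps: 126784.6 / 200 = 634 s ≈ 10.6 minutes.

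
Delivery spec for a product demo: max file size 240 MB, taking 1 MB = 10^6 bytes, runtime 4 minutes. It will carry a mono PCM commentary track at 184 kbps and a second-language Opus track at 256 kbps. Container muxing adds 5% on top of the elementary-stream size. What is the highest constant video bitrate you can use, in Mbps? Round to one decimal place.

Budget: 240 MB = 1920.0 Mb.
Stream payload after overhead: 1920.0 / 1.05 = 1828.6 Mb.
4 min = 240 s
Total bitrate budget: 1828.6 Mb / 240 s = 7.619 Mbps.
Audio total: 184 + 256 = 440 kbps = 0.440 Mbps.
Video: 7.619 − 0.440 = 7.179 Mbps.

7.2 Mbps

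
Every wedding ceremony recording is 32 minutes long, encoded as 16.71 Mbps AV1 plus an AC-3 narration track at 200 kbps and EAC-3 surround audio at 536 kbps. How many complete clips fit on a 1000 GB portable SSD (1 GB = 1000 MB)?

32 min = 1920 s
Audio total: 200 + 536 = 736 kbps = 0.736 Mbps.
Total bitrate: 17.446 Mbps.
Per item: 17.446 Mbps × 1920 s = 33,496 Mb = 4,187 MB.
Capacity: 1000 GB = 8,000,000 Mb; 238.83 items → 238 complete.

238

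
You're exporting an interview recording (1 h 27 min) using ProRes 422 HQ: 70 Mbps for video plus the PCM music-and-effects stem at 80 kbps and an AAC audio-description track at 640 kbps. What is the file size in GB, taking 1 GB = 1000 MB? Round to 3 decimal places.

46.145 GB

1 h 27 min = 87 min = 5220 s
Audio total: 80 + 640 = 720 kbps = 0.720 Mbps.
Total bitrate: 70 + 0.720 = 70.720 Mbps.
Stream data: 70.720 Mbps × 5220 s = 369158.4 Mb.
369,158 Mb ÷ 8 = 46,145 MB → 46.14 GB.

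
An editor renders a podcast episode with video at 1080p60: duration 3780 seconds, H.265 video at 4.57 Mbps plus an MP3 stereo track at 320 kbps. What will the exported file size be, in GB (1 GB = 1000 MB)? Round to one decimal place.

2.3 GB

Audio: 320 kbps = 0.320 Mbps.
Total bitrate: 4.57 + 0.320 = 4.890 Mbps.
Stream data: 4.890 Mbps × 3780 s = 18484.2 Mb.
18,484 Mb ÷ 8 = 2,311 MB → 2.311 GB.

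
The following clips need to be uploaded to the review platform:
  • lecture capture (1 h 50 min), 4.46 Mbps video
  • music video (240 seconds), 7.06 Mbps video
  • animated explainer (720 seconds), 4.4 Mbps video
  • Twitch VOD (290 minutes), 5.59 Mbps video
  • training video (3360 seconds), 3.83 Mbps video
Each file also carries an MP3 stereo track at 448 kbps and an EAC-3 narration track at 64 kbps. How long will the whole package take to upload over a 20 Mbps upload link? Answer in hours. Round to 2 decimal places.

2.21 hours

Audio total: 448 + 64 = 512 kbps = 0.512 Mbps.
lecture capture: 4.972 Mbps × 6600 s = 32815.2 Mb
music video: 7.572 Mbps × 240 s = 1817.3 Mb
animated explainer: 4.912 Mbps × 720 s = 3536.6 Mb
Twitch VOD: 6.102 Mbps × 17400 s = 106174.8 Mb
training video: 4.342 Mbps × 3360 s = 14589.1 Mb
Total: 158933.0 Mb = 19866.6 MB.
At 20 Mbps: 158933.0 / 20 = 7947 s ≈ 2.21 hours.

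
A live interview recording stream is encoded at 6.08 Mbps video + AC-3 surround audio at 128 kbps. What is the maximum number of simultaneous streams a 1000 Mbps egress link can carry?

Audio: 128 kbps = 0.128 Mbps.
Per-viewer media rate: 6.208 Mbps.
1000 Mbps = 1,000 Mbps; 1,000 / 6.208 = 161.08 → 161 viewers.

161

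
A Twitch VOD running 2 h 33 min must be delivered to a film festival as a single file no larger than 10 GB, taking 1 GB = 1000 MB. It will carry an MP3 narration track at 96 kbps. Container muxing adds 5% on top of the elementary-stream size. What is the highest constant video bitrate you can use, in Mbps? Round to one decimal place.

Budget: 10 GB = 80000.0 Mb.
Stream payload after overhead: 80000.0 / 1.05 = 76190.5 Mb.
2 h 33 min = 153 min = 9180 s
Total bitrate budget: 76190.5 Mb / 9180 s = 8.300 Mbps.
Audio: 96 kbps = 0.096 Mbps.
Video: 8.300 − 0.096 = 8.204 Mbps.

8.2 Mbps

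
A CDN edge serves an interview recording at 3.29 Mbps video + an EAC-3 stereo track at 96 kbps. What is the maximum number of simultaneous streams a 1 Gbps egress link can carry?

Audio: 96 kbps = 0.096 Mbps.
Per-viewer media rate: 3.386 Mbps.
1 Gbps = 1,000 Mbps; 1,000 / 3.386 = 295.33 → 295 viewers.

295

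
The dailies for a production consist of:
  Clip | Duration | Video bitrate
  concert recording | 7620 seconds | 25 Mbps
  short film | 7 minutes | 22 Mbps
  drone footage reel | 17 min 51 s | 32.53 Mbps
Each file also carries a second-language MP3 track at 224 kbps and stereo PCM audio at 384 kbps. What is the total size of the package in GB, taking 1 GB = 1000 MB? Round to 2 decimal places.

Audio total: 224 + 384 = 608 kbps = 0.608 Mbps.
concert recording: 25.608 Mbps × 7620 s = 195133.0 Mb
short film: 22.608 Mbps × 420 s = 9495.4 Mb
drone footage reel: 33.138 Mbps × 1071 s = 35490.8 Mb
Total: 240119.1 Mb = 30014.9 MB.
= 30.01 GB.

30.01 GB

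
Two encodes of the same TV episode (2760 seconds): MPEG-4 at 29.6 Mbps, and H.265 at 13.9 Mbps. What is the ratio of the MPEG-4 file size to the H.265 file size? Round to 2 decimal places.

MPEG-4: 29.600 Mbps × 2760 s = 81696.0 Mb = 9.511 GiB.
H.265: 13.900 Mbps × 2760 s = 38364.0 Mb = 4.466 GiB.
Ratio: 9.511 / 4.466 = 2.129.

2.13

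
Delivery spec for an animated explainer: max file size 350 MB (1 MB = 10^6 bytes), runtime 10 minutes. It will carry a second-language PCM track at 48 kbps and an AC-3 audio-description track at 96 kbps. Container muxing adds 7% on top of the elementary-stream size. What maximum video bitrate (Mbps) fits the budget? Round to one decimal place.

4.2 Mbps

Budget: 350 MB = 2800.0 Mb.
Stream payload after overhead: 2800.0 / 1.07 = 2616.8 Mb.
10 min = 600 s
Total bitrate budget: 2616.8 Mb / 600 s = 4.361 Mbps.
Audio total: 48 + 96 = 144 kbps = 0.144 Mbps.
Video: 4.361 − 0.144 = 4.217 Mbps.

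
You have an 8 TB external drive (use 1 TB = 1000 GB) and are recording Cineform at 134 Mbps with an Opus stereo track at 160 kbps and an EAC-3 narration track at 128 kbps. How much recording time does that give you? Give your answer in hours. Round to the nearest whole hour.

132 hours

Audio total: 160 + 128 = 288 kbps = 0.288 Mbps.
Total bitrate: 134 + 0.288 = 134.288 Mbps.
Capacity: 8 TB = 64,000,000 Mb.
Recording time: 64,000,000 / 134.288 = 476,588 s ≈ 132 hours.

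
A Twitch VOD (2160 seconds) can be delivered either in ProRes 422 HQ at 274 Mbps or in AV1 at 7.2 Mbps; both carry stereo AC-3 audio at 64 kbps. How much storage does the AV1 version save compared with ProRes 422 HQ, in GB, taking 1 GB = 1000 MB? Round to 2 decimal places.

Audio: 64 kbps = 0.064 Mbps.
ProRes 422 HQ: 274.064 Mbps × 2160 s = 591978.2 Mb = 73.997 GB.
AV1: 7.264 Mbps × 2160 s = 15690.2 Mb = 1.961 GB.
Saving: 73.997 − 1.961 = 72.036 GB.

72.04 GB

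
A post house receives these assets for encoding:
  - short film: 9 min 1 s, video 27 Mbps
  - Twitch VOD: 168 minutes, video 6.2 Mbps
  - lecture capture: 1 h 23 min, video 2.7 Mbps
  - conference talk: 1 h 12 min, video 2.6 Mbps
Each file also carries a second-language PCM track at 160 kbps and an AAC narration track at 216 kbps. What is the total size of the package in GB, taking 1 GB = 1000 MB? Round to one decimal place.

13.7 GB

Audio total: 160 + 216 = 376 kbps = 0.376 Mbps.
short film: 27.376 Mbps × 541 s = 14810.4 Mb
Twitch VOD: 6.576 Mbps × 10080 s = 66286.1 Mb
lecture capture: 3.076 Mbps × 4980 s = 15318.5 Mb
conference talk: 2.976 Mbps × 4320 s = 12856.3 Mb
Total: 109271.3 Mb = 13658.9 MB.
= 13.66 GB.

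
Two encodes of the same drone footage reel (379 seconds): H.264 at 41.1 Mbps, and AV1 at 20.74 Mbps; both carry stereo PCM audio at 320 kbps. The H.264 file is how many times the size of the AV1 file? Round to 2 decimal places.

1.97

Audio: 320 kbps = 0.320 Mbps.
H.264: 41.420 Mbps × 379 s = 15698.2 Mb = 1.962 GB.
AV1: 21.060 Mbps × 379 s = 7981.7 Mb = 0.998 GB.
Ratio: 1.962 / 0.998 = 1.967.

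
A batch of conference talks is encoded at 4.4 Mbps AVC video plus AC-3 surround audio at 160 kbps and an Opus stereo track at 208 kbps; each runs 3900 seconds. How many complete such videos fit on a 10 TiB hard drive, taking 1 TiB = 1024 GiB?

4730

Audio total: 160 + 208 = 368 kbps = 0.368 Mbps.
Total bitrate: 4.768 Mbps.
Per item: 4.768 Mbps × 3900 s = 18,595 Mb = 2,324 MB.
Capacity: 10 TiB = 87,960,930 Mb; 4730.30 items → 4730 complete.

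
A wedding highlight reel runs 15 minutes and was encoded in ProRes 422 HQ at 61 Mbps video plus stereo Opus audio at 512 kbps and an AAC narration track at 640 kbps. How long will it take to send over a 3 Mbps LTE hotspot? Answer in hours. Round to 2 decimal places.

5.18 hours

15 min = 900 s
Audio total: 512 + 640 = 1152 kbps = 1.152 Mbps.
Total bitrate: 62.152 Mbps.
File: 62.152 Mbps × 900 s = 55936.8 Mb.
At 3 Mbps: 55936.8 / 3 = 18645.6 s ≈ 5.18 hours.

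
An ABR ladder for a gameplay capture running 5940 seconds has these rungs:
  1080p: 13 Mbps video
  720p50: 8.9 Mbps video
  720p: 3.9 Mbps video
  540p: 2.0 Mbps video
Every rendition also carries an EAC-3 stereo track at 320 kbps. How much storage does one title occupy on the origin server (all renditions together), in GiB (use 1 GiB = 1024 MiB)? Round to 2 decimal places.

Audio: 320 kbps = 0.320 Mbps.
Sum of rendition bitrates: (13+0.320) + (8.9+0.320) + (3.9+0.320) + (2.0+0.320) = 29.080 Mbps.
× 5940 s = 172,735 Mb = 21,592 MB = 20.11 GiB.

20.11 GiB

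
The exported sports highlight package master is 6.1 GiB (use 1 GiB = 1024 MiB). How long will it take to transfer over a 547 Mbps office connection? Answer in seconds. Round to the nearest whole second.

96 seconds

File: 6.1 GiB = 52398.6 Mb.
At 547 Mbps: 52398.6 / 547 = 95.8 s ≈ 95.8 seconds.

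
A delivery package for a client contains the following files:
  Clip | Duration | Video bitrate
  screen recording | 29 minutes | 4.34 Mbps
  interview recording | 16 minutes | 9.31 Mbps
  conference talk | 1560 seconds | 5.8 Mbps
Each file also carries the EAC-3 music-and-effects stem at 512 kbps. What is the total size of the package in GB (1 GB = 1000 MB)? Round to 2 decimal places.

Audio: 512 kbps = 0.512 Mbps.
screen recording: 4.852 Mbps × 1740 s = 8442.5 Mb
interview recording: 9.822 Mbps × 960 s = 9429.1 Mb
conference talk: 6.312 Mbps × 1560 s = 9846.7 Mb
Total: 27718.3 Mb = 3464.8 MB.
= 3.465 GB.

3.46 GB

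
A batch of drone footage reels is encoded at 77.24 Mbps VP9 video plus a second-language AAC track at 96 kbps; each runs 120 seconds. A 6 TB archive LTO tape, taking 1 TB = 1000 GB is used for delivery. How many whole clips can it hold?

Audio: 96 kbps = 0.096 Mbps.
Total bitrate: 77.336 Mbps.
Per item: 77.336 Mbps × 120 s = 9,280 Mb = 1,160 MB.
Capacity: 6 TB = 48,000,000 Mb; 5172.24 items → 5172 complete.

5172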